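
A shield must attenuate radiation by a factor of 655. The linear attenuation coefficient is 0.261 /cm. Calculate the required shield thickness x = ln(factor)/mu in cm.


x = ln(factor) / mu
x = ln(655) / 0.261
x = 24.845 cm

24.845


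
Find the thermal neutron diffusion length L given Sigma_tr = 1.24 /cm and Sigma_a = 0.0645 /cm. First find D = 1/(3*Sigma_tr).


D = 1 / (3 * Sigma_tr) = 1 / (3 * 1.24) = 0.2688172 cm
L = sqrt(D / Sigma_a)
L = sqrt(0.2688172 / 0.0645)
L = 2.0415 cm

2.0415


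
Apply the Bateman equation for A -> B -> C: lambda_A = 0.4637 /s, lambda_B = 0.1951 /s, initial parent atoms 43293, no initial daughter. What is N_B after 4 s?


N_B(t) = lambda_A * N_A0 / (lambda_B - lambda_A) * [exp(-lambda_A*t) - exp(-lambda_B*t)]
exp(-0.4637*4) = 0.1564842; exp(-0.1951*4) = 0.4582227
N_B = 0.4637 * 43293 / (0.1951 - 0.4637) * (0.1564842 - 0.4582227)
N_B = 22552

22552


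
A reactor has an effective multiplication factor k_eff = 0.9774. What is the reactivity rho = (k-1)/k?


rho = (k_eff - 1) / k_eff
rho = (0.9774 - 1) / 0.9774
rho = -0.023123

-0.023123


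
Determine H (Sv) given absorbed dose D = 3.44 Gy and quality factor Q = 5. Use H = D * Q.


H = D * Q
H = 3.44 * 5
H = 17.200 Sv

17.200


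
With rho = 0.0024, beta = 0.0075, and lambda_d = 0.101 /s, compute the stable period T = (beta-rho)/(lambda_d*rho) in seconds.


T = (beta - rho) / (lambda_d * rho)
T = (0.0075 - 0.0024) / (0.101 * 0.0024)
T = 21.040 s

21.040


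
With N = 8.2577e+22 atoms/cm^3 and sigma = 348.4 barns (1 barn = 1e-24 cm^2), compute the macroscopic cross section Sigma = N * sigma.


Sigma = N * sigma_barns * 1e-24
Sigma = 8.2577e+22 * 348.4 * 1e-24
Sigma = 28.770 /cm

28.770


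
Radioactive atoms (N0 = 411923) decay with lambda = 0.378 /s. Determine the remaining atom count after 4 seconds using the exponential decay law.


N = N0 * exp(-lambda * t)
N = 411923 * exp(-0.378 * 4)
N = 90816

90816


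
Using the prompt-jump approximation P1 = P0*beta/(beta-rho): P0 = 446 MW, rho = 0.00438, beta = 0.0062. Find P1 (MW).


P1/P0 = beta / (beta - rho)
P1/P0 = 0.0062 / (0.0062 - 0.00438) = 3.406593
P1 = 446 * 3.406593 = 1519.3 MW

1519.3


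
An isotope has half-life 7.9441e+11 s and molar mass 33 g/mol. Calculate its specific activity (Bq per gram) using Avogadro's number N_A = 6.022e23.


lambda = ln(2) / t_half = ln(2) / 7.9441e+11 = 8.725308e-13 /s
SA = lambda * N_A / M
SA = 8.725308e-13 * 6.022e23 / 33
SA = 1.5922e+10 Bq/g

1.5922e+10


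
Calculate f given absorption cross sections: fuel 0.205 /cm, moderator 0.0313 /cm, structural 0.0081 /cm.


f = Sigma_a_fuel / (Sigma_a_fuel + Sigma_a_mod + Sigma_a_other)
f = 0.205 / (0.205 + 0.0313 + 0.0081)
f = 0.83879

0.83879


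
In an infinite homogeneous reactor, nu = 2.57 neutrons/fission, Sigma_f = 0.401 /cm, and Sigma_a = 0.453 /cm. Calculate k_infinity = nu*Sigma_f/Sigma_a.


k_inf = nu * Sigma_f / Sigma_a
k_inf = 2.57 * 0.401 / 0.453
k_inf = 2.2750

2.2750


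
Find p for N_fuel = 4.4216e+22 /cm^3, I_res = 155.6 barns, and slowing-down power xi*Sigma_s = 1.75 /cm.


p = exp(-N * I * 1e-24 / (xi*Sigma_s))
p = exp(-4.4216e+22 * 155.6 * 1e-24 / 1.75)
p = 0.019616

0.019616


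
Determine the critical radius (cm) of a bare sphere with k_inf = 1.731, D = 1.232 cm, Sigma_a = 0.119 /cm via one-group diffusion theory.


L^2 = D / Sigma_a = 1.232 / 0.119 = 10.35294 cm^2
B_m^2 = (k_inf - 1) / L^2 = (1.731 - 1) / 10.35294 = 0.07060796 /cm^2
For a bare sphere: B_g = pi/R, so R_c = pi / sqrt(B_m^2)
R_c = pi / sqrt(0.07060796) = 11.823 cm

11.823


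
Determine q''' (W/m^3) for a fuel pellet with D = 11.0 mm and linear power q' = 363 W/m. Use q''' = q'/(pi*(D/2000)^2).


r = D / 2 / 1000 = 11.0 / 2 / 1000 = 0.0055 m
q''' = q' / (pi * r^2)
q''' = 363 / (pi * 0.0055^2)
q''' = 3.8197e+06 W/m^3

3.8197e+06


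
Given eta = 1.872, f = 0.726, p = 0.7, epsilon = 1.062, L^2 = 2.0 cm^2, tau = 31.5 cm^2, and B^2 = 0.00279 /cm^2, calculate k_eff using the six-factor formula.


k_inf = eta*f*p*eps = 1.872*0.726*0.7*1.062 = 1.010334
P_TNL = 1/(1 + L^2*B^2) = 1/(1 + 2.0*0.00279) = 0.9944510
P_FNL = exp(-B^2*tau) = exp(-0.00279*31.5) = 0.9158662
k_eff = k_inf * P_TNL * P_FNL = 1.010334 * 0.9944510 * 0.9158662
k_eff = 0.92020

0.92020


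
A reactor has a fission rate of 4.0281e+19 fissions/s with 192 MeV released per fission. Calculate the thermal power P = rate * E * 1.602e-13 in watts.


P = fission_rate * E_MeV * 1.602e-13
P = 4.0281e+19 * 192 * 1.602e-13
P = 1.2390e+09 W

1.2390e+09


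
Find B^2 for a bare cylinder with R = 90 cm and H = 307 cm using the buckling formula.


B^2 = (2.405/R)^2 + (pi/H)^2
B^2 = (2.405/90)^2 + (pi/307)^2
B^2 = 8.1880e-04 /cm^2

8.1880e-04


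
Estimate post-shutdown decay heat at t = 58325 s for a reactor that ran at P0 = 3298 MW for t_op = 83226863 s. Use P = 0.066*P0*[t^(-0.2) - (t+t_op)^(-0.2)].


P/P0 = 0.066 * [t^(-0.2) - (t + t_op)^(-0.2)]
P/P0 = 0.066 * [58325^(-0.2) - (58325 + 83226863)^(-0.2)]
P/P0 = 0.066 * [0.1113856 - 0.02605472] = 0.005631838
P = 3298 * 0.005631838 = 18.574 MW

18.574


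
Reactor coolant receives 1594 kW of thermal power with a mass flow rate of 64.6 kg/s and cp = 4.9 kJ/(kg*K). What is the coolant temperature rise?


dT = Q / (m_dot * cp)
dT = 1594 / (64.6 * 4.9)
dT = 5.0357 C

5.0357


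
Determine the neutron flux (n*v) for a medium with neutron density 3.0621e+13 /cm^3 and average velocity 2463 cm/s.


phi = n * v
phi = 3.0621e+13 * 2463
phi = 7.5420e+16 /cm^2/s

7.5420e+16


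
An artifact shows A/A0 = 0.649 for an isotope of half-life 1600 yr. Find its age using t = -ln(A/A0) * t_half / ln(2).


lambda = ln(2) / t_half = ln(2) / 1600 = 4.332170e-04 /yr
t = -ln(A/A0) / lambda
t = -ln(0.649) / 4.332170e-04
t = 997.94 yr

997.94


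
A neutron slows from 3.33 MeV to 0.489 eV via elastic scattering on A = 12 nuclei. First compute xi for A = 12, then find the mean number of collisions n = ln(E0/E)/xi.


xi = 1 + (A-1)^2/(2A)*ln((A-1)/(A+1)) = 0.1577690 (for A = 12)
n = ln(E0/E) / xi
n = ln(3.33e6 / 0.489) / 0.1577690
n = ln(6.809816e+06) / 0.1577690 = 99.727

99.727


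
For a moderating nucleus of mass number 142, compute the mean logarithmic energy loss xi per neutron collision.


xi = 1 + (A-1)^2/(2A) * ln((A-1)/(A+1))
xi = 1 + (142-1)^2/(2*142) * ln((142-1)/(142 +1))
xi = 0.014019

0.014019


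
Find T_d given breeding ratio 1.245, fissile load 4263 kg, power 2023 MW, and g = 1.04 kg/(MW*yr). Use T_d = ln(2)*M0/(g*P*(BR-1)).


Breeding gain G = BR - 1 = 1.245 - 1 = 0.245
Fissile production rate = g * P * G = 1.04 * 2023 * 0.245 = 515.4604 kg/yr
T_d = ln(2) * M0 / (g * P * G)
T_d = ln(2) * 4263 / 515.4604 = 5.7325 yr

5.7325


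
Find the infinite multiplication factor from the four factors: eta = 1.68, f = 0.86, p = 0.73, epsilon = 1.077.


k_inf = eta * f * p * epsilon
k_inf = 1.68 * 0.86 * 0.73 * 1.077
k_inf = 1.1359

1.1359


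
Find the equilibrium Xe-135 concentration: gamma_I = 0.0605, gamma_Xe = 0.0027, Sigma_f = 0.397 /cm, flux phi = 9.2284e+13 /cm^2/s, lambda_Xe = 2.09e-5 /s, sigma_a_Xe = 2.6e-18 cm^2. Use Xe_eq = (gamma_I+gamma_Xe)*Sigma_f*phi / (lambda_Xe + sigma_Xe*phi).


Xe_eq = (gamma_I + gamma_Xe) * Sigma_f * phi / (lambda_Xe + sigma_Xe * phi)
Numerator = (0.0605 + 0.0027) * 0.397 * 9.2284e+13 = 2.315442e+12
Denominator = 2.09e-5 + 2.6e-18 * 9.2284e+13 = 2.608384e-04
Xe_eq = 2.315442e+12 / 2.608384e-04 = 8.8769e+15 /cm^3

8.8769e+15


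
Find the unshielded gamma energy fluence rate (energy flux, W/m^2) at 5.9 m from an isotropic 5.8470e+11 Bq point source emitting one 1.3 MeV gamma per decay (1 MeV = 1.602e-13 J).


psi = A * E * 1.602e-13 / (4*pi*r^2)
psi = 5.8470e+11 * 1.3 * 1.602e-13 / (4*pi*5.9^2)
psi = 2.7837e-04 W/m^2

2.7837e-04


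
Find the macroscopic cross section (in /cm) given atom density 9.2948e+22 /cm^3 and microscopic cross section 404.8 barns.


Sigma = N * sigma_barns * 1e-24
Sigma = 9.2948e+22 * 404.8 * 1e-24
Sigma = 37.625 /cm

37.625


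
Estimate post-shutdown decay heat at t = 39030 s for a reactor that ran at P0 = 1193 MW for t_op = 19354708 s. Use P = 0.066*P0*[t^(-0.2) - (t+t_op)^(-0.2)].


P/P0 = 0.066 * [t^(-0.2) - (t + t_op)^(-0.2)]
P/P0 = 0.066 * [39030^(-0.2) - (39030 + 19354708)^(-0.2)]
P/P0 = 0.066 * [0.1207036 - 0.03487126] = 0.005664934
P = 1193 * 0.005664934 = 6.7583 MW

6.7583


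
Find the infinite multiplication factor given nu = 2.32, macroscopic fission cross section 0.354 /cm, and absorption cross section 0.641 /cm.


k_inf = nu * Sigma_f / Sigma_a
k_inf = 2.32 * 0.354 / 0.641
k_inf = 1.2812

1.2812


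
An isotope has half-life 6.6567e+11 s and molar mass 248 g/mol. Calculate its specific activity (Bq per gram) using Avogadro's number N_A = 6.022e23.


lambda = ln(2) / t_half = ln(2) / 6.6567e+11 = 1.041277e-12 /s
SA = lambda * N_A / M
SA = 1.041277e-12 * 6.022e23 / 248
SA = 2.5285e+09 Bq/g

2.5285e+09


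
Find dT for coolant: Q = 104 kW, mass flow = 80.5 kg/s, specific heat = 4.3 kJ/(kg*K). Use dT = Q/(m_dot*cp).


dT = Q / (m_dot * cp)
dT = 104 / (80.5 * 4.3)
dT = 0.30045 C

0.30045


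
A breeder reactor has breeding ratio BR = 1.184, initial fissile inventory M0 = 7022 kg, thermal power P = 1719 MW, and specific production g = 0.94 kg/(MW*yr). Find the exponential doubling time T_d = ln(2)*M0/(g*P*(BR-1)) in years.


Breeding gain G = BR - 1 = 1.184 - 1 = 0.184
Fissile production rate = g * P * G = 0.94 * 1719 * 0.184 = 297.31824 kg/yr
T_d = ln(2) * M0 / (g * P * G)
T_d = ln(2) * 7022 / 297.31824 = 16.371 yr

16.371


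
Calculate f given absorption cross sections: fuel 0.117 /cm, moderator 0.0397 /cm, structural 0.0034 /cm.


f = Sigma_a_fuel / (Sigma_a_fuel + Sigma_a_mod + Sigma_a_other)
f = 0.117 / (0.117 + 0.0397 + 0.0034)
f = 0.73079

0.73079


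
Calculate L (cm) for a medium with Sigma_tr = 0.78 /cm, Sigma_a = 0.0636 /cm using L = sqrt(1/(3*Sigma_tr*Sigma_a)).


D = 1 / (3 * Sigma_tr) = 1 / (3 * 0.78) = 0.4273504 cm
L = sqrt(D / Sigma_a)
L = sqrt(0.4273504 / 0.0636)
L = 2.5922 cm

2.5922


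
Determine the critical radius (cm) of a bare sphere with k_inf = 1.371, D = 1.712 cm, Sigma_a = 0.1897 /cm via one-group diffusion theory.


L^2 = D / Sigma_a = 1.712 / 0.1897 = 9.024776 cm^2
B_m^2 = (k_inf - 1) / L^2 = (1.371 - 1) / 9.024776 = 0.04110905 /cm^2
For a bare sphere: B_g = pi/R, so R_c = pi / sqrt(B_m^2)
R_c = pi / sqrt(0.04110905) = 15.495 cm

15.495


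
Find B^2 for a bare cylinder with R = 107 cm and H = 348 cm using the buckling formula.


B^2 = (2.405/R)^2 + (pi/H)^2
B^2 = (2.405/107)^2 + (pi/348)^2
B^2 = 5.8670e-04 /cm^2

5.8670e-04


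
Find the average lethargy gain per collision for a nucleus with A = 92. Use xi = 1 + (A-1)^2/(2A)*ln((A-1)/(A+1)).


xi = 1 + (A-1)^2/(2A) * ln((A-1)/(A+1))
xi = 1 + (92-1)^2/(2*92) * ln((92-1)/(92 +1))
xi = 0.021582

0.021582


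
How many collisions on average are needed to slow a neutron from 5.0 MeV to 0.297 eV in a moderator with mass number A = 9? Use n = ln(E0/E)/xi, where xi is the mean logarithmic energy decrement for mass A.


xi = 1 + (A-1)^2/(2A)*ln((A-1)/(A+1)) = 0.2066007 (for A = 9)
n = ln(E0/E) / xi
n = ln(5.0e6 / 0.297) / 0.2066007
n = ln(1.683502e+07) / 0.2066007 = 80.537

80.537


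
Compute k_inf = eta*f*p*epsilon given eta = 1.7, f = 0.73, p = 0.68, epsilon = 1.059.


k_inf = eta * f * p * epsilon
k_inf = 1.7 * 0.73 * 0.68 * 1.059
k_inf = 0.89367

0.89367


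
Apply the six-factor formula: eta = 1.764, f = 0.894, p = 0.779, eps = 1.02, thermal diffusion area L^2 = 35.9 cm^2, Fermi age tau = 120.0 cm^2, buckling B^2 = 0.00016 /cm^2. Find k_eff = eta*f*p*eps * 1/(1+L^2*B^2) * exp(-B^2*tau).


k_inf = eta*f*p*eps = 1.764*0.894*0.779*1.02 = 1.253065
P_TNL = 1/(1 + L^2*B^2) = 1/(1 + 35.9*0.00016) = 0.9942888
P_FNL = exp(-B^2*tau) = exp(-0.00016*120.0) = 0.9809831
k_eff = k_inf * P_TNL * P_FNL = 1.253065 * 0.9942888 * 0.9809831
k_eff = 1.2222

1.2222


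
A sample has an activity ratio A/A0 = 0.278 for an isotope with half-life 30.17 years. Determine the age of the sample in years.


lambda = ln(2) / t_half = ln(2) / 30.17 = 0.02297472 /yr
t = -ln(A/A0) / lambda
t = -ln(0.278) / 0.02297472
t = 55.719 yr

55.719


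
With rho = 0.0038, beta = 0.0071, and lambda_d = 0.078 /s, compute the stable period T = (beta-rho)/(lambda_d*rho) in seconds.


T = (beta - rho) / (lambda_d * rho)
T = (0.0071 - 0.0038) / (0.078 * 0.0038)
T = 11.134 s

11.134


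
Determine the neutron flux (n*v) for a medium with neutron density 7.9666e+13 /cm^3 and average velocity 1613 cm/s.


phi = n * v
phi = 7.9666e+13 * 1613
phi = 1.2850e+17 /cm^2/s

1.2850e+17


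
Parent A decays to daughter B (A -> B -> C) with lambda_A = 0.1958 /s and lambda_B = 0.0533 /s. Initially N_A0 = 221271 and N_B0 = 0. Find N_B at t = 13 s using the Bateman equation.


N_B(t) = lambda_A * N_A0 / (lambda_B - lambda_A) * [exp(-lambda_A*t) - exp(-lambda_B*t)]
exp(-0.1958*13) = 0.07844167; exp(-0.0533*13) = 0.5001236
N_B = 0.1958 * 221271 / (0.0533 - 0.1958) * (0.07844167 - 0.5001236)
N_B = 128206

128206


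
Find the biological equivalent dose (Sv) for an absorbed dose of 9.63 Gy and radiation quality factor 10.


H = D * Q
H = 9.63 * 10
H = 96.300 Sv

96.300


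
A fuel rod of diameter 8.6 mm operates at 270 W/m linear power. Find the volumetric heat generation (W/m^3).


r = D / 2 / 1000 = 8.6 / 2 / 1000 = 0.0043 m
q''' = q' / (pi * r^2)
q''' = 270 / (pi * 0.0043^2)
q''' = 4.6481e+06 W/m^3

4.6481e+06


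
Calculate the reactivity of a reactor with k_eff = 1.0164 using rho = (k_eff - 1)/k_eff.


rho = (k_eff - 1) / k_eff
rho = (1.0164 - 1) / 1.0164
rho = 0.016135

0.016135


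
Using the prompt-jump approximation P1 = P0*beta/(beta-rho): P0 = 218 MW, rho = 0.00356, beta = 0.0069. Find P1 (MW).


P1/P0 = beta / (beta - rho)
P1/P0 = 0.0069 / (0.0069 - 0.00356) = 2.065868
P1 = 218 * 2.065868 = 450.36 MW

450.36


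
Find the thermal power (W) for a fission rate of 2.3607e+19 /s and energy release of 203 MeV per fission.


P = fission_rate * E_MeV * 1.602e-13
P = 2.3607e+19 * 203 * 1.602e-13
P = 7.6771e+08 W

7.6771e+08


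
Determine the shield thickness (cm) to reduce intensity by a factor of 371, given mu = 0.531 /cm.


x = ln(factor) / mu
x = ln(371) / 0.531
x = 11.142 cm

11.142


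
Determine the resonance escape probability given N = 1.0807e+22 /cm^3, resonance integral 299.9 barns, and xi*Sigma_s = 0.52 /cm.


p = exp(-N * I * 1e-24 / (xi*Sigma_s))
p = exp(-1.0807e+22 * 299.9 * 1e-24 / 0.52)
p = 0.0019641

0.0019641


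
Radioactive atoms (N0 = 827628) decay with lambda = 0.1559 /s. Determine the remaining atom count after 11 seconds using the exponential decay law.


N = N0 * exp(-lambda * t)
N = 827628 * exp(-0.1559 * 11)
N = 148958

148958


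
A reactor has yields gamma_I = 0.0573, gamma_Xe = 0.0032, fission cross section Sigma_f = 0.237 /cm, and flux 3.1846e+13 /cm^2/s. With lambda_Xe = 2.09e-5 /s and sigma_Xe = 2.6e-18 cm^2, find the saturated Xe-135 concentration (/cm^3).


Xe_eq = (gamma_I + gamma_Xe) * Sigma_f * phi / (lambda_Xe + sigma_Xe * phi)
Numerator = (0.0573 + 0.0032) * 0.237 * 3.1846e+13 = 4.566239e+11
Denominator = 2.09e-5 + 2.6e-18 * 3.1846e+13 = 1.036996e-04
Xe_eq = 4.566239e+11 / 1.036996e-04 = 4.4033e+15 /cm^3

4.4033e+15


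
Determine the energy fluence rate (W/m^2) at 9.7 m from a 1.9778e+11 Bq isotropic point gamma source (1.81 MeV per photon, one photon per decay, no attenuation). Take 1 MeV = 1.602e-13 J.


psi = A * E * 1.602e-13 / (4*pi*r^2)
psi = 1.9778e+11 * 1.81 * 1.602e-13 / (4*pi*9.7^2)
psi = 4.8503e-05 W/m^2

4.8503e-05


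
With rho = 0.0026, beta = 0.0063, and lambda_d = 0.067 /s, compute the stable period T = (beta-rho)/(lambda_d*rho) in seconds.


T = (beta - rho) / (lambda_d * rho)
T = (0.0063 - 0.0026) / (0.067 * 0.0026)
T = 21.240 s

21.240


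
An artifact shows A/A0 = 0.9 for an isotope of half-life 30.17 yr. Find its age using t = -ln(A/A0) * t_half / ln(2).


lambda = ln(2) / t_half = ln(2) / 30.17 = 0.02297472 /yr
t = -ln(A/A0) / lambda
t = -ln(0.9) / 0.02297472
t = 4.5859 yr

4.5859


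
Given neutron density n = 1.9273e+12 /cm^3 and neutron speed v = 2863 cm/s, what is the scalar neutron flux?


phi = n * v
phi = 1.9273e+12 * 2863
phi = 5.5179e+15 /cm^2/s

5.5179e+15


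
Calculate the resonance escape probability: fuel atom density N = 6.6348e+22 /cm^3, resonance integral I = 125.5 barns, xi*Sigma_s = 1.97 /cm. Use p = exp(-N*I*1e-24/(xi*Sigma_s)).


p = exp(-N * I * 1e-24 / (xi*Sigma_s))
p = exp(-6.6348e+22 * 125.5 * 1e-24 / 1.97)
p = 0.014600

0.014600


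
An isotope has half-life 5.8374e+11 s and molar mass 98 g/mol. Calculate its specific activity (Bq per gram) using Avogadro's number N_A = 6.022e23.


lambda = ln(2) / t_half = ln(2) / 5.8374e+11 = 1.187425e-12 /s
SA = lambda * N_A / M
SA = 1.187425e-12 * 6.022e23 / 98
SA = 7.2966e+09 Bq/g

7.2966e+09


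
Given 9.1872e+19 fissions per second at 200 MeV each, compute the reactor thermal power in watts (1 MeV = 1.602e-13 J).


P = fission_rate * E_MeV * 1.602e-13
P = 9.1872e+19 * 200 * 1.602e-13
P = 2.9436e+09 W

2.9436e+09


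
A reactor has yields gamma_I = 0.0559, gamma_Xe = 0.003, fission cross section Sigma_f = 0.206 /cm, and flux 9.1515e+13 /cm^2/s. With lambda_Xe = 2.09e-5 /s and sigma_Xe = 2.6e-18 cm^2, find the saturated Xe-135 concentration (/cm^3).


Xe_eq = (gamma_I + gamma_Xe) * Sigma_f * phi / (lambda_Xe + sigma_Xe * phi)
Numerator = (0.0559 + 0.003) * 0.206 * 9.1515e+13 = 1.110388e+12
Denominator = 2.09e-5 + 2.6e-18 * 9.1515e+13 = 2.588390e-04
Xe_eq = 1.110388e+12 / 2.588390e-04 = 4.2899e+15 /cm^3

4.2899e+15


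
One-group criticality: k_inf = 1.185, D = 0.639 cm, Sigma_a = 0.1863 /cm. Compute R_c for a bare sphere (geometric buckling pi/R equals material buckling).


L^2 = D / Sigma_a = 0.639 / 0.1863 = 3.429952 cm^2
B_m^2 = (k_inf - 1) / L^2 = (1.185 - 1) / 3.429952 = 0.05393661 /cm^2
For a bare sphere: B_g = pi/R, so R_c = pi / sqrt(B_m^2)
R_c = pi / sqrt(0.05393661) = 13.527 cm

13.527


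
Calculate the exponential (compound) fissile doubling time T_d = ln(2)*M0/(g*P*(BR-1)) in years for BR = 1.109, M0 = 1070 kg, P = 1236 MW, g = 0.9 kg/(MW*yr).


Breeding gain G = BR - 1 = 1.109 - 1 = 0.109
Fissile production rate = g * P * G = 0.9 * 1236 * 0.109 = 121.2516 kg/yr
T_d = ln(2) * M0 / (g * P * G)
T_d = ln(2) * 1070 / 121.2516 = 6.1168 yr

6.1168


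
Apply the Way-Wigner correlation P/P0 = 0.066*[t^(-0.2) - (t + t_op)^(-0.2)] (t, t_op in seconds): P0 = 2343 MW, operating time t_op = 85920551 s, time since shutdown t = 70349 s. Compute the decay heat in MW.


P/P0 = 0.066 * [t^(-0.2) - (t + t_op)^(-0.2)]
P/P0 = 0.066 * [70349^(-0.2) - (70349 + 85920551)^(-0.2)]
P/P0 = 0.066 * [0.1072873 - 0.02588866] = 0.005372310
P = 2343 * 0.005372310 = 12.587 MW

12.587


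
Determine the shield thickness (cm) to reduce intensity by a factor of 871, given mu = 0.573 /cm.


x = ln(factor) / mu
x = ln(871) / 0.573
x = 11.814 cm

11.814


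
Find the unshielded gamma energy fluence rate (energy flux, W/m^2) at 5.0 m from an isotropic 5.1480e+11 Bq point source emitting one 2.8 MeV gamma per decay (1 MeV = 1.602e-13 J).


psi = A * E * 1.602e-13 / (4*pi*r^2)
psi = 5.1480e+11 * 2.8 * 1.602e-13 / (4*pi*5.0^2)
psi = 7.3504e-04 W/m^2

7.3504e-04


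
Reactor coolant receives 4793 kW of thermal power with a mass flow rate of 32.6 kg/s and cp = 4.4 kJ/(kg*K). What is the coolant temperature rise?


dT = Q / (m_dot * cp)
dT = 4793 / (32.6 * 4.4)
dT = 33.415 C

33.415


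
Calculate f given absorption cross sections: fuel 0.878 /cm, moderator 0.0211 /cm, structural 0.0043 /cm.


f = Sigma_a_fuel / (Sigma_a_fuel + Sigma_a_mod + Sigma_a_other)
f = 0.878 / (0.878 + 0.0211 + 0.0043)
f = 0.97188

0.97188


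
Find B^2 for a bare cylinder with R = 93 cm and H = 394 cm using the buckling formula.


B^2 = (2.405/R)^2 + (pi/H)^2
B^2 = (2.405/93)^2 + (pi/394)^2
B^2 = 7.3233e-04 /cm^2

7.3233e-04


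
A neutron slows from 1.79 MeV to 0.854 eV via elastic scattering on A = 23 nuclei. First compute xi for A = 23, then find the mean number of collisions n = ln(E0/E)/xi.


xi = 1 + (A-1)^2/(2A)*ln((A-1)/(A+1)) = 0.08448899 (for A = 23)
n = ln(E0/E) / xi
n = ln(1.79e6 / 0.854) / 0.08448899
n = ln(2.096019e+06) / 0.08448899 = 172.28

172.28


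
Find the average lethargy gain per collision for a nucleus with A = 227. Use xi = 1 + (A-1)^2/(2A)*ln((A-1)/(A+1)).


xi = 1 + (A-1)^2/(2A) * ln((A-1)/(A+1))
xi = 1 + (227-1)^2/(2*227) * ln((227-1)/(227 +1))
xi = 0.0087848

0.0087848


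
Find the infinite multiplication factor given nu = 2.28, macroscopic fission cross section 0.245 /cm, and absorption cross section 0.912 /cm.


k_inf = nu * Sigma_f / Sigma_a
k_inf = 2.28 * 0.245 / 0.912
k_inf = 0.61250

0.61250


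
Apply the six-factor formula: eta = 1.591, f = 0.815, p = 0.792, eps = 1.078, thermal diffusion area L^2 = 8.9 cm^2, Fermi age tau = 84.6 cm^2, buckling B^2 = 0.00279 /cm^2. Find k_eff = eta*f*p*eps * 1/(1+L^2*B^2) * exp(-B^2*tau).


k_inf = eta*f*p*eps = 1.591*0.815*0.792*1.078 = 1.107061
P_TNL = 1/(1 + L^2*B^2) = 1/(1 + 8.9*0.00279) = 0.9757706
P_FNL = exp(-B^2*tau) = exp(-0.00279*84.6) = 0.7897538
k_eff = k_inf * P_TNL * P_FNL = 1.107061 * 0.9757706 * 0.7897538
k_eff = 0.85312

0.85312


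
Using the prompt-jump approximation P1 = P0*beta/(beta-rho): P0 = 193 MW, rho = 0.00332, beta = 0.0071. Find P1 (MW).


P1/P0 = beta / (beta - rho)
P1/P0 = 0.0071 / (0.0071 - 0.00332) = 1.878307
P1 = 193 * 1.878307 = 362.51 MW

362.51


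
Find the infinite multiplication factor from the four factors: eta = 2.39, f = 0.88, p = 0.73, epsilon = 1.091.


k_inf = eta * f * p * epsilon
k_inf = 2.39 * 0.88 * 0.73 * 1.091
k_inf = 1.6751

1.6751


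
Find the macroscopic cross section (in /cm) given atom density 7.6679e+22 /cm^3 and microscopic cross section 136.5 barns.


Sigma = N * sigma_barns * 1e-24
Sigma = 7.6679e+22 * 136.5 * 1e-24
Sigma = 10.467 /cm

10.467


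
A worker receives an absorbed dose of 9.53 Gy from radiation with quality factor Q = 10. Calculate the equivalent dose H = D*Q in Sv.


H = D * Q
H = 9.53 * 10
H = 95.300 Sv

95.300


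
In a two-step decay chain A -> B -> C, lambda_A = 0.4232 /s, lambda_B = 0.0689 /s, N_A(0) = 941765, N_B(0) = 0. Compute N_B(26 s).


N_B(t) = lambda_A * N_A0 / (lambda_B - lambda_A) * [exp(-lambda_A*t) - exp(-lambda_B*t)]
exp(-0.4232*26) = 1.664834e-05; exp(-0.0689*26) = 0.1667266
N_B = 0.4232 * 941765 / (0.0689 - 0.4232) * (1.664834e-05 - 0.1667266)
N_B = 187533

187533


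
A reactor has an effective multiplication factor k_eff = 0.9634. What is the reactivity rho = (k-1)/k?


rho = (k_eff - 1) / k_eff
rho = (0.9634 - 1) / 0.9634
rho = -0.037990

-0.037990


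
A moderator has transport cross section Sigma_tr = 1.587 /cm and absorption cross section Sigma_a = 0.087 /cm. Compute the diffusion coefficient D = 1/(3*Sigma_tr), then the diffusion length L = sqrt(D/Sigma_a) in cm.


D = 1 / (3 * Sigma_tr) = 1 / (3 * 1.587) = 0.2100399 cm
L = sqrt(D / Sigma_a)
L = sqrt(0.2100399 / 0.087)
L = 1.5538 cm

1.5538


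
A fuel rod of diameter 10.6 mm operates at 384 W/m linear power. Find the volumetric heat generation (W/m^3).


r = D / 2 / 1000 = 10.6 / 2 / 1000 = 0.0053 m
q''' = q' / (pi * r^2)
q''' = 384 / (pi * 0.0053^2)
q''' = 4.3514e+06 W/m^3

4.3514e+06


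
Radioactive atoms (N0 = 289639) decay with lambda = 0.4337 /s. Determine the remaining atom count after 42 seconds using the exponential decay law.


N = N0 * exp(-lambda * t)
N = 289639 * exp(-0.4337 * 42)
N = 0.0035564

0.0035564


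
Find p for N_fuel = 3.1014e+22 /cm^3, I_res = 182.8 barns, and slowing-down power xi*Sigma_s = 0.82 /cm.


p = exp(-N * I * 1e-24 / (xi*Sigma_s))
p = exp(-3.1014e+22 * 182.8 * 1e-24 / 0.82)
p = 9.9392e-04

9.9392e-04


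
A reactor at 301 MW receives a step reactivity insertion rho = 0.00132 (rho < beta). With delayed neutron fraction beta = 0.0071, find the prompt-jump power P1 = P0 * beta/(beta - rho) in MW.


P1/P0 = beta / (beta - rho)
P1/P0 = 0.0071 / (0.0071 - 0.00132) = 1.228374
P1 = 301 * 1.228374 = 369.74 MW

369.74


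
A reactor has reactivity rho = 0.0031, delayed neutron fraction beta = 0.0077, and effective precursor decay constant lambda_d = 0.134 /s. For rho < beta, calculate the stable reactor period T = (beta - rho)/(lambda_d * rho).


T = (beta - rho) / (lambda_d * rho)
T = (0.0077 - 0.0031) / (0.134 * 0.0031)
T = 11.074 s

11.074


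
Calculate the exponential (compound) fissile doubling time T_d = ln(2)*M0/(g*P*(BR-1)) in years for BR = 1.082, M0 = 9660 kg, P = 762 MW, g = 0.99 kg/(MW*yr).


Breeding gain G = BR - 1 = 1.082 - 1 = 0.082
Fissile production rate = g * P * G = 0.99 * 762 * 0.082 = 61.85916 kg/yr
T_d = ln(2) * M0 / (g * P * G)
T_d = ln(2) * 9660 / 61.85916 = 108.24 yr

108.24


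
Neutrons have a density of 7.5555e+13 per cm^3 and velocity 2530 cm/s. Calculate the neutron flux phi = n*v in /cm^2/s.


phi = n * v
phi = 7.5555e+13 * 2530
phi = 1.9115e+17 /cm^2/s

1.9115e+17


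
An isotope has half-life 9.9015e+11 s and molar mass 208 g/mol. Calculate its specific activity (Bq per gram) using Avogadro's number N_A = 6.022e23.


lambda = ln(2) / t_half = ln(2) / 9.9015e+11 = 7.000426e-13 /s
SA = lambda * N_A / M
SA = 7.000426e-13 * 6.022e23 / 208
SA = 2.0268e+09 Bq/g

2.0268e+09


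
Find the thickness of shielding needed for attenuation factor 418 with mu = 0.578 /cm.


x = ln(factor) / mu
x = ln(418) / 0.578
x = 10.442 cm

10.442


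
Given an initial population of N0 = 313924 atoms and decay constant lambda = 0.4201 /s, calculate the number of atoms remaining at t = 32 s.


N = N0 * exp(-lambda * t)
N = 313924 * exp(-0.4201 * 32)
N = 0.45553

0.45553


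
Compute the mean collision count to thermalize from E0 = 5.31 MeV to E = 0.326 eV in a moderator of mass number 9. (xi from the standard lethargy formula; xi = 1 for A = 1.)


xi = 1 + (A-1)^2/(2A)*ln((A-1)/(A+1)) = 0.2066007 (for A = 9)
n = ln(E0/E) / xi
n = ln(5.31e6 / 0.326) / 0.2066007
n = ln(1.628834e+07) / 0.2066007 = 80.377

80.377


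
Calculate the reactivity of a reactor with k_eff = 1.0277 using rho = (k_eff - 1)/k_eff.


rho = (k_eff - 1) / k_eff
rho = (1.0277 - 1) / 1.0277
rho = 0.026953

0.026953


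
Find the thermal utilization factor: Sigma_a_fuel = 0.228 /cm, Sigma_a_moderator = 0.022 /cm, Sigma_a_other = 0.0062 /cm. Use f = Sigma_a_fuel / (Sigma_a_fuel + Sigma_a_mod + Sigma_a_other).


f = Sigma_a_fuel / (Sigma_a_fuel + Sigma_a_mod + Sigma_a_other)
f = 0.228 / (0.228 + 0.022 + 0.0062)
f = 0.88993

0.88993


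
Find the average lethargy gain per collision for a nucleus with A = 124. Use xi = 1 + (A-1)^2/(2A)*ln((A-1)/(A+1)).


xi = 1 + (A-1)^2/(2A) * ln((A-1)/(A+1))
xi = 1 + (124-1)^2/(2*124) * ln((124-1)/(124 +1))
xi = 0.016043

0.016043


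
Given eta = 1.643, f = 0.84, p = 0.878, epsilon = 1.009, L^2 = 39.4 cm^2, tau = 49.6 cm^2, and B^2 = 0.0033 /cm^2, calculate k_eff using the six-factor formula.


k_inf = eta*f*p*eps = 1.643*0.84*0.878*1.009 = 1.222651
P_TNL = 1/(1 + L^2*B^2) = 1/(1 + 39.4*0.0033) = 0.8849401
P_FNL = exp(-B^2*tau) = exp(-0.0033*49.6) = 0.8490137
k_eff = k_inf * P_TNL * P_FNL = 1.222651 * 0.8849401 * 0.8490137
k_eff = 0.91861

0.91861


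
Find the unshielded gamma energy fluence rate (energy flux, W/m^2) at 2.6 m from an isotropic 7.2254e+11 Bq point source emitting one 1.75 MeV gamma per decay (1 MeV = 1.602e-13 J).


psi = A * E * 1.602e-13 / (4*pi*r^2)
psi = 7.2254e+11 * 1.75 * 1.602e-13 / (4*pi*2.6^2)
psi = 0.0023845 W/m^2

0.0023845


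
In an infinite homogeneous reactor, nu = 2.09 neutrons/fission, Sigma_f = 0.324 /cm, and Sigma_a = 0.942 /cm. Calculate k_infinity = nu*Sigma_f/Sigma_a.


k_inf = nu * Sigma_f / Sigma_a
k_inf = 2.09 * 0.324 / 0.942
k_inf = 0.71885

0.71885


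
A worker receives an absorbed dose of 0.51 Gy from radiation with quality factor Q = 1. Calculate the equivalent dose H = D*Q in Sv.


H = D * Q
H = 0.51 * 1
H = 0.51000 Sv

0.51000


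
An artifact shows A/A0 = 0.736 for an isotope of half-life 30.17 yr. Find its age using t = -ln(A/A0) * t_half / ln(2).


lambda = ln(2) / t_half = ln(2) / 30.17 = 0.02297472 /yr
t = -ln(A/A0) / lambda
t = -ln(0.736) / 0.02297472
t = 13.342 yr

13.342


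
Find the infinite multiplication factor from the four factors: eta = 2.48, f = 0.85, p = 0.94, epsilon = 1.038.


k_inf = eta * f * p * epsilon
k_inf = 2.48 * 0.85 * 0.94 * 1.038
k_inf = 2.0568

2.0568


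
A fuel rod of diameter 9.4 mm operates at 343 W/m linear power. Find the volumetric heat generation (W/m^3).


r = D / 2 / 1000 = 9.4 / 2 / 1000 = 0.0047 m
q''' = q' / (pi * r^2)
q''' = 343 / (pi * 0.0047^2)
q''' = 4.9425e+06 W/m^3

4.9425e+06


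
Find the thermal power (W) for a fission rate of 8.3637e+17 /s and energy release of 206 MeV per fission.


P = fission_rate * E_MeV * 1.602e-13
P = 8.3637e+17 * 206 * 1.602e-13
P = 2.7601e+07 W

2.7601e+07


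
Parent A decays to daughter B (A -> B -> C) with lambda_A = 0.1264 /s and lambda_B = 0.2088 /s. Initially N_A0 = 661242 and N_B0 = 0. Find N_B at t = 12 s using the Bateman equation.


N_B(t) = lambda_A * N_A0 / (lambda_B - lambda_A) * [exp(-lambda_A*t) - exp(-lambda_B*t)]
exp(-0.1264*12) = 0.2194129; exp(-0.2088*12) = 0.08162661
N_B = 0.1264 * 661242 / (0.2088 - 0.1264) * (0.2194129 - 0.08162661)
N_B = 139761

139761


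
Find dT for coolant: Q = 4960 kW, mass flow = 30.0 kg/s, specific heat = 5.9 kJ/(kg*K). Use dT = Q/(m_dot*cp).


dT = Q / (m_dot * cp)
dT = 4960 / (30.0 * 5.9)
dT = 28.023 C

28.023


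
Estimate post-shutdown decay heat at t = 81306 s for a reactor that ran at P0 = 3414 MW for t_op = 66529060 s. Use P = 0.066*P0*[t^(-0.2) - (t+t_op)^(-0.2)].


P/P0 = 0.066 * [t^(-0.2) - (t + t_op)^(-0.2)]
P/P0 = 0.066 * [81306^(-0.2) - (81306 + 66529060)^(-0.2)]
P/P0 = 0.066 * [0.1042259 - 0.02724530] = 0.005080720
P = 3414 * 0.005080720 = 17.346 MW

17.346


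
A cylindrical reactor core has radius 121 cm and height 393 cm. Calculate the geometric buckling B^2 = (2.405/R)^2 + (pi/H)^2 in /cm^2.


B^2 = (2.405/R)^2 + (pi/H)^2
B^2 = (2.405/121)^2 + (pi/393)^2
B^2 = 4.5896e-04 /cm^2

4.5896e-04


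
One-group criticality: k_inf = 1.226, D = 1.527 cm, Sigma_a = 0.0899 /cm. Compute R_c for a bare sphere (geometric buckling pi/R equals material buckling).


L^2 = D / Sigma_a = 1.527 / 0.0899 = 16.98554 cm^2
B_m^2 = (k_inf - 1) / L^2 = (1.226 - 1) / 16.98554 = 0.01330544 /cm^2
For a bare sphere: B_g = pi/R, so R_c = pi / sqrt(B_m^2)
R_c = pi / sqrt(0.01330544) = 27.235 cm

27.235


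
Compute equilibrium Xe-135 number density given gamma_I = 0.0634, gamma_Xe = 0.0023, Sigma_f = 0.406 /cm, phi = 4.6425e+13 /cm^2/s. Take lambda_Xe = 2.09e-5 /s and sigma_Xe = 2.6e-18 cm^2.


Xe_eq = (gamma_I + gamma_Xe) * Sigma_f * phi / (lambda_Xe + sigma_Xe * phi)
Numerator = (0.0634 + 0.0023) * 0.406 * 4.6425e+13 = 1.238350e+12
Denominator = 2.09e-5 + 2.6e-18 * 4.6425e+13 = 1.416050e-04
Xe_eq = 1.238350e+12 / 1.416050e-04 = 8.7451e+15 /cm^3

8.7451e+15


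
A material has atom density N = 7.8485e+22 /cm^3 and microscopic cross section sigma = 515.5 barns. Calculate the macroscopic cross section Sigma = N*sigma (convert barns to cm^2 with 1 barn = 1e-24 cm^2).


Sigma = N * sigma_barns * 1e-24
Sigma = 7.8485e+22 * 515.5 * 1e-24
Sigma = 40.459 /cm

40.459


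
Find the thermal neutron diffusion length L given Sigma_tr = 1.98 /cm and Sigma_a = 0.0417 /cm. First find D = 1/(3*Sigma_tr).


D = 1 / (3 * Sigma_tr) = 1 / (3 * 1.98) = 0.1683502 cm
L = sqrt(D / Sigma_a)
L = sqrt(0.1683502 / 0.0417)
L = 2.0093 cm

2.0093


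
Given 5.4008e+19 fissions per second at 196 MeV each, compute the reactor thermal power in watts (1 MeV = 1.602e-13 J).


P = fission_rate * E_MeV * 1.602e-13
P = 5.4008e+19 * 196 * 1.602e-13
P = 1.6958e+09 W

1.6958e+09


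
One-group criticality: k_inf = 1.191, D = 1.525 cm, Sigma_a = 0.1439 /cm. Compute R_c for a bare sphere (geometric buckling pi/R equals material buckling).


L^2 = D / Sigma_a = 1.525 / 0.1439 = 10.59764 cm^2
B_m^2 = (k_inf - 1) / L^2 = (1.191 - 1) / 10.59764 = 0.01802288 /cm^2
For a bare sphere: B_g = pi/R, so R_c = pi / sqrt(B_m^2)
R_c = pi / sqrt(0.01802288) = 23.401 cm

23.401


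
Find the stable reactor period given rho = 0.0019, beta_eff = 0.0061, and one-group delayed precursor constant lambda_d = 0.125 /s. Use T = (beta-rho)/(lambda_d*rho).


T = (beta - rho) / (lambda_d * rho)
T = (0.0061 - 0.0019) / (0.125 * 0.0019)
T = 17.684 s

17.684


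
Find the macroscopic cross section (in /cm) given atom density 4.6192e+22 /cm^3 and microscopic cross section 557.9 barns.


Sigma = N * sigma_barns * 1e-24
Sigma = 4.6192e+22 * 557.9 * 1e-24
Sigma = 25.771 /cm

25.771


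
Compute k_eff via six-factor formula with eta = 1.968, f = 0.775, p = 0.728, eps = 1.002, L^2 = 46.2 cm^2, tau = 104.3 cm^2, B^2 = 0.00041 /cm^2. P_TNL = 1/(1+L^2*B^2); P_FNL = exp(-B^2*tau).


k_inf = eta*f*p*eps = 1.968*0.775*0.728*1.002 = 1.112566
P_TNL = 1/(1 + L^2*B^2) = 1/(1 + 46.2*0.00041) = 0.9814101
P_FNL = exp(-B^2*tau) = exp(-0.00041*104.3) = 0.9581384
k_eff = k_inf * P_TNL * P_FNL = 1.112566 * 0.9814101 * 0.9581384
k_eff = 1.0462

1.0462


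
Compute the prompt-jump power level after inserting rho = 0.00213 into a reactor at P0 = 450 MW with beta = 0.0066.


P1/P0 = beta / (beta - rho)
P1/P0 = 0.0066 / (0.0066 - 0.00213) = 1.476510
P1 = 450 * 1.476510 = 664.43 MW

664.43


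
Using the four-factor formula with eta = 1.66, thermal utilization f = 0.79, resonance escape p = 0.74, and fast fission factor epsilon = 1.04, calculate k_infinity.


k_inf = eta * f * p * epsilon
k_inf = 1.66 * 0.79 * 0.74 * 1.04
k_inf = 1.0093

1.0093


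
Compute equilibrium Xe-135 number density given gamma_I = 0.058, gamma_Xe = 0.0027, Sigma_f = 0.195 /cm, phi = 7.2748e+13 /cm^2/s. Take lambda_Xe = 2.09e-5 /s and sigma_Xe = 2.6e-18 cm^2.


Xe_eq = (gamma_I + gamma_Xe) * Sigma_f * phi / (lambda_Xe + sigma_Xe * phi)
Numerator = (0.058 + 0.0027) * 0.195 * 7.2748e+13 = 8.610817e+11
Denominator = 2.09e-5 + 2.6e-18 * 7.2748e+13 = 2.100448e-04
Xe_eq = 8.610817e+11 / 2.100448e-04 = 4.0995e+15 /cm^3

4.0995e+15


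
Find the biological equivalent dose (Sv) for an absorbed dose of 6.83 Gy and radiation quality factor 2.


H = D * Q
H = 6.83 * 2
H = 13.660 Sv

13.660


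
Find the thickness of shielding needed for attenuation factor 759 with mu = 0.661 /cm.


x = ln(factor) / mu
x = ln(759) / 0.661
x = 10.033 cm

10.033


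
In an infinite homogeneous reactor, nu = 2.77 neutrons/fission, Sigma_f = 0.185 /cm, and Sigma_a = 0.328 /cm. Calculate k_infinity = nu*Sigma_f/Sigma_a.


k_inf = nu * Sigma_f / Sigma_a
k_inf = 2.77 * 0.185 / 0.328
k_inf = 1.5623

1.5623


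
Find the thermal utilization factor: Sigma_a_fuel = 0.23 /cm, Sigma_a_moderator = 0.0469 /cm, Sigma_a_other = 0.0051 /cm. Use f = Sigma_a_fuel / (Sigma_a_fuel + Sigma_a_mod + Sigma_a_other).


f = Sigma_a_fuel / (Sigma_a_fuel + Sigma_a_mod + Sigma_a_other)
f = 0.23 / (0.23 + 0.0469 + 0.0051)
f = 0.81560

0.81560


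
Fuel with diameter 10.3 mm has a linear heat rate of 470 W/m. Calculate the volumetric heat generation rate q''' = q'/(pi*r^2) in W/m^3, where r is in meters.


r = D / 2 / 1000 = 10.3 / 2 / 1000 = 0.00515 m
q''' = q' / (pi * r^2)
q''' = 470 / (pi * 0.00515^2)
q''' = 5.6407e+06 W/m^3

5.6407e+06


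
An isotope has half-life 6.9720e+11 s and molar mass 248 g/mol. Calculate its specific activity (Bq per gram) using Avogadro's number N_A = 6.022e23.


lambda = ln(2) / t_half = ln(2) / 6.9720e+11 = 9.941870e-13 /s
SA = lambda * N_A / M
SA = 9.941870e-13 * 6.022e23 / 248
SA = 2.4141e+09 Bq/g

2.4141e+09


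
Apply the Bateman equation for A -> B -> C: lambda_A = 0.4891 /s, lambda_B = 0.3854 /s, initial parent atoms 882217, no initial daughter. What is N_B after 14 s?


N_B(t) = lambda_A * N_A0 / (lambda_B - lambda_A) * [exp(-lambda_A*t) - exp(-lambda_B*t)]
exp(-0.4891*14) = 0.001062214; exp(-0.3854*14) = 0.004536498
N_B = 0.4891 * 882217 / (0.3854 - 0.4891) * (0.001062214 - 0.004536498)
N_B = 14456

14456


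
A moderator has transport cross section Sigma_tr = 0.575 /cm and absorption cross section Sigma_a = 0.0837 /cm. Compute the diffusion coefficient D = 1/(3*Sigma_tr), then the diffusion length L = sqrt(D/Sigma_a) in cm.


D = 1 / (3 * Sigma_tr) = 1 / (3 * 0.575) = 0.5797101 cm
L = sqrt(D / Sigma_a)
L = sqrt(0.5797101 / 0.0837)
L = 2.6317 cm

2.6317


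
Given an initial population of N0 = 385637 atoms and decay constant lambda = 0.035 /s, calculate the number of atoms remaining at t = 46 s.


N = N0 * exp(-lambda * t)
N = 385637 * exp(-0.035 * 46)
N = 77084

77084


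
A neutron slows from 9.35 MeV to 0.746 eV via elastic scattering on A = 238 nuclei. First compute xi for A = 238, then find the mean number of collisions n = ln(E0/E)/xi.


xi = 1 + (A-1)^2/(2A)*ln((A-1)/(A+1)) = 0.008379872 (for A = 238)
n = ln(E0/E) / xi
n = ln(9.35e6 / 0.746) / 0.008379872
n = ln(1.253351e+07) / 0.008379872 = 1950.4

1950.4


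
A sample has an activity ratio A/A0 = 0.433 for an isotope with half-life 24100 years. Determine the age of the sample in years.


lambda = ln(2) / t_half = ln(2) / 24100 = 2.876129e-05 /yr
t = -ln(A/A0) / lambda
t = -ln(0.433) / 2.876129e-05
t = 29102 yr

29102


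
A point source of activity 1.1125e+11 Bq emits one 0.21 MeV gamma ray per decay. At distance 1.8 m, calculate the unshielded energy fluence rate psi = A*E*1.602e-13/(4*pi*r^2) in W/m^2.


psi = A * E * 1.602e-13 / (4*pi*r^2)
psi = 1.1125e+11 * 0.21 * 1.602e-13 / (4*pi*1.8^2)
psi = 9.1924e-05 W/m^2

9.1924e-05


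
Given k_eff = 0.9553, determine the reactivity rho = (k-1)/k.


rho = (k_eff - 1) / k_eff
rho = (0.9553 - 1) / 0.9553
rho = -0.046792

-0.046792


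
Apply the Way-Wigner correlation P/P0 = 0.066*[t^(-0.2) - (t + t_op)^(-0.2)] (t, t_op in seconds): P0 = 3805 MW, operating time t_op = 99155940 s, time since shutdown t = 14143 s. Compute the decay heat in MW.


P/P0 = 0.066 * [t^(-0.2) - (t + t_op)^(-0.2)]
P/P0 = 0.066 * [14143^(-0.2) - (14143 + 99155940)^(-0.2)]
P/P0 = 0.066 * [0.1478740 - 0.02516077] = 0.008099073
P = 3805 * 0.008099073 = 30.817 MW

30.817


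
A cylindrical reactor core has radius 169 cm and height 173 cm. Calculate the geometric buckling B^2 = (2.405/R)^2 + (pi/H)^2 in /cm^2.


B^2 = (2.405/R)^2 + (pi/H)^2
B^2 = (2.405/169)^2 + (pi/173)^2
B^2 = 5.3228e-04 /cm^2

5.3228e-04


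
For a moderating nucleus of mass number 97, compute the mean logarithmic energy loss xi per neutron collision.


xi = 1 + (A-1)^2/(2A) * ln((A-1)/(A+1))
xi = 1 + (97-1)^2/(2*97) * ln((97-1)/(97 +1))
xi = 0.020478

0.020478


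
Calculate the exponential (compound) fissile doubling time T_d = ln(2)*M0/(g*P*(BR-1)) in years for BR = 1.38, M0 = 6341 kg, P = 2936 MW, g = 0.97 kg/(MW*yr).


Breeding gain G = BR - 1 = 1.38 - 1 = 0.38
Fissile production rate = g * P * G = 0.97 * 2936 * 0.38 = 1082.2096 kg/yr
T_d = ln(2) * M0 / (g * P * G)
T_d = ln(2) * 6341 / 1082.2096 = 4.0614 yr

4.0614


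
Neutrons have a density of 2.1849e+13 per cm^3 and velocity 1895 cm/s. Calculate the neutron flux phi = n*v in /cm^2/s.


phi = n * v
phi = 2.1849e+13 * 1895
phi = 4.1404e+16 /cm^2/s

4.1404e+16


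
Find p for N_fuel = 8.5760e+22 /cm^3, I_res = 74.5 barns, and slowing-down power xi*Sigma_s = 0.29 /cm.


p = exp(-N * I * 1e-24 / (xi*Sigma_s))
p = exp(-8.5760e+22 * 74.5 * 1e-24 / 0.29)
p = 2.7031e-10

2.7031e-10


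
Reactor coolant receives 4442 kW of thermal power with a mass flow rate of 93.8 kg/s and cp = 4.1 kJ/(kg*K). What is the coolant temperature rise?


dT = Q / (m_dot * cp)
dT = 4442 / (93.8 * 4.1)
dT = 11.550 C

11.550
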